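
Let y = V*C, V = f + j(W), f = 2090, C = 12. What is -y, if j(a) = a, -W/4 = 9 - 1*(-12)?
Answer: -24072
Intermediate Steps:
W = -84 (W = -4*(9 - 1*(-12)) = -4*(9 + 12) = -4*21 = -84)
V = 2006 (V = 2090 - 84 = 2006)
y = 24072 (y = 2006*12 = 24072)
-y = -1*24072 = -24072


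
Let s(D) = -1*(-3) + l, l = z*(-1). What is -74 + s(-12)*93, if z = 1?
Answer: 112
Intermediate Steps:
l = -1 (l = 1*(-1) = -1)
s(D) = 2 (s(D) = -1*(-3) - 1 = 3 - 1 = 2)
-74 + s(-12)*93 = -74 + 2*93 = -74 + 186 = 112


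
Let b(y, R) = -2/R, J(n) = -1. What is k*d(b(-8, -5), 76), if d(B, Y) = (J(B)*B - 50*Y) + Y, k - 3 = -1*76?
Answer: 1359406/5 ≈ 2.7188e+5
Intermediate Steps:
k = -73 (k = 3 - 1*76 = 3 - 76 = -73)
d(B, Y) = -B - 49*Y (d(B, Y) = (-B - 50*Y) + Y = -B - 49*Y)
k*d(b(-8, -5), 76) = -73*(-(-2)/(-5) - 49*76) = -73*(-(-2)*(-1)/5 - 3724) = -73*(-1*⅖ - 3724) = -73*(-⅖ - 3724) = -73*(-18622/5) = 1359406/5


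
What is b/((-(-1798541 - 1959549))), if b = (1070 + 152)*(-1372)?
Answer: -119756/268435 ≈ -0.44613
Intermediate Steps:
b = -1676584 (b = 1222*(-1372) = -1676584)
b/((-(-1798541 - 1959549))) = -1676584*(-1/(-1798541 - 1959549)) = -1676584/((-1*(-3758090))) = -1676584/3758090 = -1676584*1/3758090 = -119756/268435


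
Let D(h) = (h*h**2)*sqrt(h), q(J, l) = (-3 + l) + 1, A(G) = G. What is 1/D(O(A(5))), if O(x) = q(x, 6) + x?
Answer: 1/2187 ≈ 0.00045725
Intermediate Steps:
q(J, l) = -2 + l
O(x) = 4 + x (O(x) = (-2 + 6) + x = 4 + x)
D(h) = h**(7/2) (D(h) = h**3*sqrt(h) = h**(7/2))
1/D(O(A(5))) = 1/((4 + 5)**(7/2)) = 1/(9**(7/2)) = 1/2187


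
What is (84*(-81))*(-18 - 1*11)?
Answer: 197316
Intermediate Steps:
(84*(-81))*(-18 - 1*11) = -6804*(-18 - 11) = -6804*(-29) = 197316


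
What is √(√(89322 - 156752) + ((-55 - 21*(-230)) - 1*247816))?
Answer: √(-243041 + I*√67430) ≈ 0.263 + 492.99*I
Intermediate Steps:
√(√(89322 - 156752) + ((-55 - 21*(-230)) - 1*247816)) = √(√(-67430) + ((-55 + 4830) - 247816)) = √(I*√67430 + (4775 - 247816)) = √(I*√67430 - 243041) = √(-243041 + I*√67430)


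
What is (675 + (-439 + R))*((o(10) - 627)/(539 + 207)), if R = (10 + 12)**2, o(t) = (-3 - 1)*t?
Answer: -240120/373 ≈ -643.75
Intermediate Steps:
o(t) = -4*t
R = 484 (R = 22**2 = 484)
(675 + (-439 + R))*((o(10) - 627)/(539 + 207)) = (675 + (-439 + 484))*((-4*10 - 627)/(539 + 207)) = (675 + 45)*((-40 - 627)/746) = 720*(-667*1/746) = 720*(-667/746) = -240120/373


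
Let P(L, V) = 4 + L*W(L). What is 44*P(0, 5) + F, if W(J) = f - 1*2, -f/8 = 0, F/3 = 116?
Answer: 524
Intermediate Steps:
F = 348 (F = 3*116 = 348)
f = 0 (f = -8*0 = 0)
W(J) = -2 (W(J) = 0 - 1*2 = 0 - 2 = -2)
P(L, V) = 4 - 2*L (P(L, V) = 4 + L*(-2) = 4 - 2*L)
44*P(0, 5) + F = 44*(4 - 2*0) + 348 = 44*(4 + 0) + 348 = 44*4 + 348 = 176 + 348 = 524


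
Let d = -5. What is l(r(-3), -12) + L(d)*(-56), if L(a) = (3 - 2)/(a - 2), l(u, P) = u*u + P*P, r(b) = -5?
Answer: 177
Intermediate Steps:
l(u, P) = P**2 + u**2 (l(u, P) = u**2 + P**2 = P**2 + u**2)
L(a) = 1/(-2 + a)
l(r(-3), -12) + L(d)*(-56) = ((-12)**2 + (-5)**2) - 56/(-2 - 5) = (144 + 25) - 56/(-7) = 169 - 1/7*(-56) = 169 + 8 = 177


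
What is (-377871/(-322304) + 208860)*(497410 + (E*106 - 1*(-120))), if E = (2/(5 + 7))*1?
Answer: 33493312444274991/322304 ≈ 1.0392e+11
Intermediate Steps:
E = ⅙ (E = (2/12)*1 = (2*(1/12))*1 = (⅙)*1 = ⅙ ≈ 0.16667)
(-377871/(-322304) + 208860)*(497410 + (E*106 - 1*(-120))) = (-377871/(-322304) + 208860)*(497410 + ((⅙)*106 - 1*(-120))) = (-377871*(-1/322304) + 208860)*(497410 + (53/3 + 120)) = (377871/322304 + 208860)*(497410 + 413/3) = (67316791311/322304)*(1492643/3) = 33493312444274991/322304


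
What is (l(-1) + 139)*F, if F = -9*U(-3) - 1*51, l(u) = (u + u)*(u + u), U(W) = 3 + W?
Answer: -7293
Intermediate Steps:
l(u) = 4*u² (l(u) = (2*u)*(2*u) = 4*u²)
F = -51 (F = -9*(3 - 3) - 1*51 = -9*0 - 51 = 0 - 51 = -51)
(l(-1) + 139)*F = (4*(-1)² + 139)*(-51) = (4*1 + 139)*(-51) = (4 + 139)*(-51) = 143*(-51) = -7293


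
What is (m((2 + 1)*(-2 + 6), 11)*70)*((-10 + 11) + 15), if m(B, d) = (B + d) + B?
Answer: 39200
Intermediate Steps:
m(B, d) = d + 2*B
(m((2 + 1)*(-2 + 6), 11)*70)*((-10 + 11) + 15) = ((11 + 2*((2 + 1)*(-2 + 6)))*70)*((-10 + 11) + 15) = ((11 + 2*(3*4))*70)*(1 + 15) = ((11 + 2*12)*70)*16 = ((11 + 24)*70)*16 = (35*70)*16 = 2450*16 = 39200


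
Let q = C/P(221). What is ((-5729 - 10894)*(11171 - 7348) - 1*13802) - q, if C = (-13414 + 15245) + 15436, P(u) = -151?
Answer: -9598075914/151 ≈ -6.3563e+7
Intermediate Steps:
C = 17267 (C = 1831 + 15436 = 17267)
q = -17267/151 (q = 17267/(-151) = 17267*(-1/151) = -17267/151 ≈ -114.35)
((-5729 - 10894)*(11171 - 7348) - 1*13802) - q = ((-5729 - 10894)*(11171 - 7348) - 1*13802) - 1*(-17267/151) = (-16623*3823 - 13802) + 17267/151 = (-63549729 - 13802) + 17267/151 = -63563531 + 17267/151 = -9598075914/151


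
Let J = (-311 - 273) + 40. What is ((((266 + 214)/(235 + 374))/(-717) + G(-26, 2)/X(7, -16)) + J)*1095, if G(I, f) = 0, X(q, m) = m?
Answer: -28900664960/48517 ≈ -5.9568e+5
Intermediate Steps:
J = -544 (J = -584 + 40 = -544)
((((266 + 214)/(235 + 374))/(-717) + G(-26, 2)/X(7, -16)) + J)*1095 = ((((266 + 214)/(235 + 374))/(-717) + 0/(-16)) - 544)*1095 = (((480/609)*(-1/717) + 0*(-1/16)) - 544)*1095 = (((480*(1/609))*(-1/717) + 0) - 544)*1095 = (((160/203)*(-1/717) + 0) - 544)*1095 = ((-160/145551 + 0) - 544)*1095 = (-160/145551 - 544)*1095 = -79179904/145551*1095 = -28900664960/48517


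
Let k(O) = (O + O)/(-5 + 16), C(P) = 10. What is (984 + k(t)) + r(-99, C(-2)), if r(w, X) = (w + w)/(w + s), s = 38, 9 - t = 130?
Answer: 58880/61 ≈ 965.25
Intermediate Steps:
t = -121 (t = 9 - 1*130 = 9 - 130 = -121)
k(O) = 2*O/11 (k(O) = (2*O)/11 = (2*O)*(1/11) = 2*O/11)
r(w, X) = 2*w/(38 + w) (r(w, X) = (w + w)/(w + 38) = (2*w)/(38 + w) = 2*w/(38 + w))
(984 + k(t)) + r(-99, C(-2)) = (984 + (2/11)*(-121)) + 2*(-99)/(38 - 99) = (984 - 22) + 2*(-99)/(-61) = 962 + 2*(-99)*(-1/61) = 962 + 198/61 = 58880/61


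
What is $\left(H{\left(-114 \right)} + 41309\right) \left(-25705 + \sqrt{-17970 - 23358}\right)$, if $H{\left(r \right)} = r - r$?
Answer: $-1061847845 + 495708 i \sqrt{287} \approx -1.0618 \cdot 10^{9} + 8.3978 \cdot 10^{6} i$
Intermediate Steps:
$H{\left(r \right)} = 0$
$\left(H{\left(-114 \right)} + 41309\right) \left(-25705 + \sqrt{-17970 - 23358}\right) = \left(0 + 41309\right) \left(-25705 + \sqrt{-17970 - 23358}\right) = 41309 \left(-25705 + \sqrt{-41328}\right) = 41309 \left(-25705 + 12 i \sqrt{287}\right) = -1061847845 + 495708 i \sqrt{287}$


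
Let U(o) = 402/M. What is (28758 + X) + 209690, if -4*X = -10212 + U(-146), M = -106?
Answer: 51092413/212 ≈ 2.4100e+5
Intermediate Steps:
U(o) = -201/53 (U(o) = 402/(-106) = 402*(-1/106) = -201/53)
X = 541437/212 (X = -(-10212 - 201/53)/4 = -1/4*(-541437/53) = 541437/212 ≈ 2553.9)
(28758 + X) + 209690 = (28758 + 541437/212) + 209690 = 6638133/212 + 209690 = 51092413/212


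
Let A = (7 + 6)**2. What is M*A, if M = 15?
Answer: 2535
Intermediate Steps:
A = 169 (A = 13**2 = 169)
M*A = 15*169 = 2535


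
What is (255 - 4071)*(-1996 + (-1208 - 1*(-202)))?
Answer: 11455632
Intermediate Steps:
(255 - 4071)*(-1996 + (-1208 - 1*(-202))) = -3816*(-1996 + (-1208 + 202)) = -3816*(-1996 - 1006) = -3816*(-3002) = 11455632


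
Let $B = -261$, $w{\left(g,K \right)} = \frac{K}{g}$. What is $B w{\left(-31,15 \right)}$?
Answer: $\frac{3915}{31} \approx 126.29$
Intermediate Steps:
$B w{\left(-31,15 \right)} = - 261 \frac{15}{-31} = - 261 \cdot 15 \left(- \frac{1}{31}\right) = \left(-261\right) \left(- \frac{15}{31}\right) = \frac{3915}{31}$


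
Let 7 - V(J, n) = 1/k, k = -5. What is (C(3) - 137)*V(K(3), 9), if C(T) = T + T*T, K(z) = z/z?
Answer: -900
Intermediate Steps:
K(z) = 1
C(T) = T + T²
V(J, n) = 36/5 (V(J, n) = 7 - 1/(-5) = 7 - 1*(-⅕) = 7 + ⅕ = 36/5)
(C(3) - 137)*V(K(3), 9) = (3*(1 + 3) - 137)*(36/5) = (3*4 - 137)*(36/5) = (12 - 137)*(36/5) = -125*36/5 = -900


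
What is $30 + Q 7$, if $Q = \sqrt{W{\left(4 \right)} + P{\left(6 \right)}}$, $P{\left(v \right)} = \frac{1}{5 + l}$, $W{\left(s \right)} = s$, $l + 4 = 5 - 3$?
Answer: $30 + \frac{7 \sqrt{39}}{3} \approx 44.572$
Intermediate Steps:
$l = -2$ ($l = -4 + \left(5 - 3\right) = -4 + 2 = -2$)
$P{\left(v \right)} = \frac{1}{3}$ ($P{\left(v \right)} = \frac{1}{5 - 2} = \frac{1}{3}$)
$Q = \frac{\sqrt{39}}{3}$ ($Q = \sqrt{4 + \frac{1}{3}} = \sqrt{\frac{13}{3}} = \frac{\sqrt{39}}{3} \approx 2.0817$)
$30 + Q 7 = 30 + \frac{\sqrt{39}}{3} \cdot 7 = 30 + \frac{7 \sqrt{39}}{3}$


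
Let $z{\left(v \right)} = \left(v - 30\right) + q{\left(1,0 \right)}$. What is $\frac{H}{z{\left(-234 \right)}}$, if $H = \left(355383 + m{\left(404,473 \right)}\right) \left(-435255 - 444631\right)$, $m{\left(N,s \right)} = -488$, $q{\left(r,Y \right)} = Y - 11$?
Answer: $\frac{62453428394}{55} \approx 1.1355 \cdot 10^{9}$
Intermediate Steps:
$q{\left(r,Y \right)} = -11 + Y$
$z{\left(v \right)} = -41 + v$ ($z{\left(v \right)} = \left(v - 30\right) + \left(-11 + 0\right) = \left(-30 + v\right) - 11 = -41 + v$)
$H = -312267141970$ ($H = \left(355383 - 488\right) \left(-435255 - 444631\right) = 354895 \left(-879886\right) = -312267141970$)
$\frac{H}{z{\left(-234 \right)}} = - \frac{312267141970}{-41 - 234} = - \frac{312267141970}{-275} = \left(-312267141970\right) \left(- \frac{1}{275}\right) = \frac{62453428394}{55}$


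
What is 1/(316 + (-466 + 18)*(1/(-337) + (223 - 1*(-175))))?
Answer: -337/59981508 ≈ -5.6184e-6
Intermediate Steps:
1/(316 + (-466 + 18)*(1/(-337) + (223 - 1*(-175)))) = 1/(316 - 448*(-1/337 + (223 + 175))) = 1/(316 - 448*(-1/337 + 398)) = 1/(316 - 448*134125/337) = 1/(316 - 60088000/337) = 1/(-59981508/337) = -337/59981508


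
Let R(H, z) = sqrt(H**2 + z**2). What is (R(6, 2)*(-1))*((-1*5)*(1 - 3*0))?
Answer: 10*sqrt(10) ≈ 31.623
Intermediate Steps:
(R(6, 2)*(-1))*((-1*5)*(1 - 3*0)) = (sqrt(6**2 + 2**2)*(-1))*((-1*5)*(1 - 3*0)) = (sqrt(36 + 4)*(-1))*(-5*(1 + 0)) = (sqrt(40)*(-1))*(-5*1) = ((2*sqrt(10))*(-1))*(-5) = -2*sqrt(10)*(-5) = 10*sqrt(10)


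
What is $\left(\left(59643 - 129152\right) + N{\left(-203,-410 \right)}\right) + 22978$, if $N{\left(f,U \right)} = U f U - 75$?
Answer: $-34170906$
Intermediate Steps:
$N{\left(f,U \right)} = -75 + f U^{2}$ ($N{\left(f,U \right)} = f U^{2} - 75 = -75 + f U^{2}$)
$\left(\left(59643 - 129152\right) + N{\left(-203,-410 \right)}\right) + 22978 = \left(\left(59643 - 129152\right) - \left(75 + 203 \left(-410\right)^{2}\right)\right) + 22978 = \left(\left(59643 - 129152\right) - 34124375\right) + 22978 = \left(-69509 - 34124375\right) + 22978 = -34193884 + 22978 = -34170906$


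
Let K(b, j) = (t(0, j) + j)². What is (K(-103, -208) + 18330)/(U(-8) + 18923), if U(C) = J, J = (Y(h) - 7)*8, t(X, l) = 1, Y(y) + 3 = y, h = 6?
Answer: 20393/6297 ≈ 3.2385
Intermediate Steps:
Y(y) = -3 + y
K(b, j) = (1 + j)²
J = -32 (J = ((-3 + 6) - 7)*8 = (3 - 7)*8 = -4*8 = -32)
U(C) = -32
(K(-103, -208) + 18330)/(U(-8) + 18923) = ((1 - 208)² + 18330)/(-32 + 18923) = ((-207)² + 18330)/18891 = (42849 + 18330)*(1/18891) = 61179*(1/18891) = 20393/6297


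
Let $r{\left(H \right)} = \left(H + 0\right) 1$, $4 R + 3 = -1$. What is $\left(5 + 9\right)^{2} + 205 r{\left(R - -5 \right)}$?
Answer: $1016$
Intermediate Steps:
$R = -1$ ($R = - \frac{3}{4} + \frac{1}{4} \left(-1\right) = - \frac{3}{4} - \frac{1}{4} = -1$)
$r{\left(H \right)} = H$ ($r{\left(H \right)} = H 1 = H$)
$\left(5 + 9\right)^{2} + 205 r{\left(R - -5 \right)} = \left(5 + 9\right)^{2} + 205 \left(-1 - -5\right) = 14^{2} + 205 \left(-1 + 5\right) = 196 + 205 \cdot 4 = 196 + 820 = 1016$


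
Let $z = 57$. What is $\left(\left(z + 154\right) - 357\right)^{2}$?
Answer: $21316$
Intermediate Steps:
$\left(\left(z + 154\right) - 357\right)^{2} = \left(\left(57 + 154\right) - 357\right)^{2} = \left(211 - 357\right)^{2} = \left(-146\right)^{2} = 21316$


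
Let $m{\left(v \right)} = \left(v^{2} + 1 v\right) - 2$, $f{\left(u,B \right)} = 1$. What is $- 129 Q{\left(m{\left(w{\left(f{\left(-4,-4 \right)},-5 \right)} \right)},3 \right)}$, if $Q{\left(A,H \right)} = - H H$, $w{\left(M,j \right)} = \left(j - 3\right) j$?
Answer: $1161$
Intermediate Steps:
$w{\left(M,j \right)} = j \left(-3 + j\right)$ ($w{\left(M,j \right)} = \left(-3 + j\right) j = j \left(-3 + j\right)$)
$m{\left(v \right)} = -2 + v + v^{2}$ ($m{\left(v \right)} = \left(v^{2} + v\right) - 2 = \left(v + v^{2}\right) - 2 = -2 + v + v^{2}$)
$Q{\left(A,H \right)} = - H^{2}$
$- 129 Q{\left(m{\left(w{\left(f{\left(-4,-4 \right)},-5 \right)} \right)},3 \right)} = - 129 \left(- 3^{2}\right) = - 129 \left(\left(-1\right) 9\right) = \left(-129\right) \left(-9\right) = 1161$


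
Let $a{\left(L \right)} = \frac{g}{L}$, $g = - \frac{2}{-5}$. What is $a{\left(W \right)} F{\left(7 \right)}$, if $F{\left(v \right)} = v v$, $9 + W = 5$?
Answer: $- \frac{49}{10} \approx -4.9$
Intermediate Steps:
$W = -4$ ($W = -9 + 5 = -4$)
$g = \frac{2}{5}$ ($g = \left(-2\right) \left(- \frac{1}{5}\right) = \frac{2}{5} \approx 0.4$)
$F{\left(v \right)} = v^{2}$
$a{\left(L \right)} = \frac{2}{5 L}$
$a{\left(W \right)} F{\left(7 \right)} = \frac{2}{5 \left(-4\right)} 7^{2} = \frac{2}{5} \left(- \frac{1}{4}\right) 49 = \left(- \frac{1}{10}\right) 49 = - \frac{49}{10}$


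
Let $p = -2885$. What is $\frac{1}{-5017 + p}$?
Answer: $- \frac{1}{7902} \approx -0.00012655$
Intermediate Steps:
$\frac{1}{-5017 + p} = \frac{1}{-5017 - 2885} = \frac{1}{-7902} = - \frac{1}{7902}$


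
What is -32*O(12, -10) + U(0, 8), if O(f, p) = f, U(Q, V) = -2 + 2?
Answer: -384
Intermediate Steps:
U(Q, V) = 0
-32*O(12, -10) + U(0, 8) = -32*12 + 0 = -384 + 0 = -384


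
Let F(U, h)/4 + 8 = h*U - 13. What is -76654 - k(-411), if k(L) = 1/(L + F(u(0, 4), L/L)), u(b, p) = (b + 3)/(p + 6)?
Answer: -189258721/2469 ≈ -76654.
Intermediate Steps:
u(b, p) = (3 + b)/(6 + p)
F(U, h) = -84 + 4*U*h (F(U, h) = -32 + 4*(h*U - 13) = -32 + 4*(U*h - 13) = -32 + 4*(-13 + U*h) = -32 + (-52 + 4*U*h) = -84 + 4*U*h)
k(L) = 1/(-414/5 + L) (k(L) = 1/(L + (-84 + 4*((3 + 0)/(6 + 4))*(L/L))) = 1/(L + (-84 + 4*(3/10)*1)) = 1/(L + (-84 + 6/5)) = 1/(L - 414/5) = 1/(-414/5 + L))
-76654 - k(-411) = -76654 - 5/(-414 + 5*(-411)) = -76654 - 5/(-414 - 2055) = -76654 - 5/(-2469) = -76654 - 5*(-1)/2469 = -76654 - 1*(-5/2469) = -76654 + 5/2469 = -189258721/2469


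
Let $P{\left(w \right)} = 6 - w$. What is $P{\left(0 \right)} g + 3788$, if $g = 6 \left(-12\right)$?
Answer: $3356$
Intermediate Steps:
$g = -72$
$P{\left(0 \right)} g + 3788 = \left(6 - 0\right) \left(-72\right) + 3788 = \left(6 + 0\right) \left(-72\right) + 3788 = 6 \left(-72\right) + 3788 = -432 + 3788 = 3356$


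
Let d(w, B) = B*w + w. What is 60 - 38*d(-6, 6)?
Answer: 1656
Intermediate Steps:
d(w, B) = w + B*w
60 - 38*d(-6, 6) = 60 - (-228)*(1 + 6) = 60 - (-228)*7 = 60 - 38*(-42) = 60 + 1596 = 1656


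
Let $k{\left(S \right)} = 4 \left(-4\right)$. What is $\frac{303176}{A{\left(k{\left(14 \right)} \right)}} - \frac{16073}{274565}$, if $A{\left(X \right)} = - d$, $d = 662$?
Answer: $- \frac{41626079383}{90881015} \approx -458.03$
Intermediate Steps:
$k{\left(S \right)} = -16$
$A{\left(X \right)} = -662$ ($A{\left(X \right)} = \left(-1\right) 662 = -662$)
$\frac{303176}{A{\left(k{\left(14 \right)} \right)}} - \frac{16073}{274565} = \frac{303176}{-662} - \frac{16073}{274565} = 303176 \left(- \frac{1}{662}\right) - \frac{16073}{274565} = - \frac{151588}{331} - \frac{16073}{274565} = - \frac{41626079383}{90881015}$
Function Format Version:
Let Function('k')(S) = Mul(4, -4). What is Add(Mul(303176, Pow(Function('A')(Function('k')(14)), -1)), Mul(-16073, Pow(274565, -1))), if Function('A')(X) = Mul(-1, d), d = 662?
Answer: Rational(-41626079383, 90881015) ≈ -458.03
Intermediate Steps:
Function('k')(S) = -16
Function('A')(X) = -662 (Function('A')(X) = Mul(-1, 662) = -662)
Add(Mul(303176, Pow(Function('A')(Function('k')(14)), -1)), Mul(-16073, Pow(274565, -1))) = Add(Mul(303176, Pow(-662, -1)), Mul(-16073, Pow(274565, -1))) = Add(Mul(303176, Rational(-1, 662)), Mul(-16073, Rational(1, 274565))) = Add(Rational(-151588, 331), Rational(-16073, 274565)) = Rational(-41626079383, 90881015)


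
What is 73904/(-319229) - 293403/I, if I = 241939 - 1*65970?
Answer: -106667559263/56174407901 ≈ -1.8989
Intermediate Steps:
I = 175969 (I = 241939 - 65970 = 175969)
73904/(-319229) - 293403/I = 73904/(-319229) - 293403/175969 = 73904*(-1/319229) - 293403*1/175969 = -73904/319229 - 293403/175969 = -106667559263/56174407901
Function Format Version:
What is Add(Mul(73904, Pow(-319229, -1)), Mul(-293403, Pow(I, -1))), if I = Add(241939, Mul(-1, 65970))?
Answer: Rational(-106667559263, 56174407901) ≈ -1.8989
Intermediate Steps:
I = 175969 (I = Add(241939, -65970) = 175969)
Add(Mul(73904, Pow(-319229, -1)), Mul(-293403, Pow(I, -1))) = Add(Mul(73904, Pow(-319229, -1)), Mul(-293403, Pow(175969, -1))) = Add(Mul(73904, Rational(-1, 319229)), Mul(-293403, Rational(1, 175969))) = Add(Rational(-73904, 319229), Rational(-293403, 175969)) = Rational(-106667559263, 56174407901)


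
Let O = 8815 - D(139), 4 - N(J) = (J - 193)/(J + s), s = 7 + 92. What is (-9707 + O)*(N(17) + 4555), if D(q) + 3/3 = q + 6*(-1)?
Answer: -135429120/29 ≈ -4.6700e+6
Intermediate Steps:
s = 99
D(q) = -7 + q (D(q) = -1 + (q + 6*(-1)) = -1 + (q - 6) = -1 + (-6 + q) = -7 + q)
N(J) = 4 - (-193 + J)/(99 + J) (N(J) = 4 - (J - 193)/(J + 99) = 4 - (-193 + J)/(99 + J))
O = 8683 (O = 8815 - (-7 + 139) = 8815 - 1*132 = 8815 - 132 = 8683)
(-9707 + O)*(N(17) + 4555) = (-9707 + 8683)*((589 + 3*17)/(99 + 17) + 4555) = -1024*((589 + 51)/116 + 4555) = -1024*((1/116)*640 + 4555) = -1024*(160/29 + 4555) = -1024*132255/29 = -135429120/29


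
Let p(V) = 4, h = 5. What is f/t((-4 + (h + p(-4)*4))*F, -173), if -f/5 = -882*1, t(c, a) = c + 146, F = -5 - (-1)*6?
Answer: 4410/163 ≈ 27.055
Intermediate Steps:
F = 1 (F = -5 - 1*(-6) = -5 + 6 = 1)
t(c, a) = 146 + c
f = 4410 (f = -(-4410) = -5*(-882) = 4410)
f/t((-4 + (h + p(-4)*4))*F, -173) = 4410/(146 + (-4 + (5 + 4*4))*1) = 4410/(146 + (-4 + (5 + 16))*1) = 4410/(146 + (-4 + 21)*1) = 4410/(146 + 17*1) = 4410/(146 + 17) = 4410/163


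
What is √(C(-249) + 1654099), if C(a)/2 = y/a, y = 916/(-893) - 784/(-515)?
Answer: √2410099977445080922595/38171285 ≈ 1286.1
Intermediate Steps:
y = 228372/459895 (y = 916*(-1/893) - 784*(-1/515) = -916/893 + 784/515 = 228372/459895 ≈ 0.49657)
C(a) = 456744/(459895*a) (C(a) = 2*(228372/(459895*a)) = 456744/(459895*a))
√(C(-249) + 1654099) = √((456744/459895)/(-249) + 1654099) = √((456744/459895)*(-1/249) + 1654099) = √(-152248/38171285 + 1654099) = √(63139084194967/38171285) = √2410099977445080922595/38171285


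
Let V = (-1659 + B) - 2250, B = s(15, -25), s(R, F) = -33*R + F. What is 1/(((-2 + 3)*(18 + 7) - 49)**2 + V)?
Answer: -1/3853 ≈ -0.00025954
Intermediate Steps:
s(R, F) = F - 33*R
B = -520 (B = -25 - 33*15 = -25 - 495 = -520)
V = -4429 (V = (-1659 - 520) - 2250 = -2179 - 2250 = -4429)
1/(((-2 + 3)*(18 + 7) - 49)**2 + V) = 1/(((-2 + 3)*(18 + 7) - 49)**2 - 4429) = 1/((1*25 - 49)**2 - 4429) = 1/((25 - 49)**2 - 4429) = 1/((-24)**2 - 4429) = 1/(576 - 4429) = 1/(-3853) = -1/3853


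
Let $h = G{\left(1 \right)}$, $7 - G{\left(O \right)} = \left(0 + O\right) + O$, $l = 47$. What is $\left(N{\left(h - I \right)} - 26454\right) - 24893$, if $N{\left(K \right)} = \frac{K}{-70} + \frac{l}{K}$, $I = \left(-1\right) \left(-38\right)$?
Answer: $- \frac{118613771}{2310} \approx -51348.0$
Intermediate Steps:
$G{\left(O \right)} = 7 - 2 O$ ($G{\left(O \right)} = 7 - \left(\left(0 + O\right) + O\right) = 7 - \left(O + O\right) = 7 - 2 O$)
$h = 5$ ($h = 7 - 2 = 5$)
$I = 38$
$N{\left(K \right)} = \frac{47}{K} - \frac{K}{70}$ ($N{\left(K \right)} = \frac{K}{-70} + \frac{47}{K} = K \left(- \frac{1}{70}\right) + \frac{47}{K} = - \frac{K}{70} + \frac{47}{K} = \frac{47}{K} - \frac{K}{70}$)
$\left(N{\left(h - I \right)} - 26454\right) - 24893 = \left(\left(\frac{47}{5 - 38} - \frac{5 - 38}{70}\right) - 26454\right) - 24893 = \left(\left(\frac{47}{-33} - - \frac{33}{70}\right) - 26454\right) - 24893 = \left(\left(47 \left(- \frac{1}{33}\right) + \frac{33}{70}\right) - 26454\right) - 24893 = \left(\left(- \frac{47}{33} + \frac{33}{70}\right) - 26454\right) - 24893 = \left(- \frac{2201}{2310} - 26454\right) - 24893 = - \frac{61110941}{2310} - 24893 = - \frac{118613771}{2310}$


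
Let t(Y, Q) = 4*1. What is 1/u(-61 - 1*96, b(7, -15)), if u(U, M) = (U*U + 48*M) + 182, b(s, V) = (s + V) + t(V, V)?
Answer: 1/24639 ≈ 4.0586e-5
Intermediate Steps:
t(Y, Q) = 4
b(s, V) = 4 + V + s (b(s, V) = (s + V) + 4 = (V + s) + 4 = 4 + V + s)
u(U, M) = 182 + U**2 + 48*M (u(U, M) = (U**2 + 48*M) + 182 = 182 + U**2 + 48*M)
1/u(-61 - 1*96, b(7, -15)) = 1/(182 + (-61 - 1*96)**2 + 48*(4 - 15 + 7)) = 1/(182 + (-61 - 96)**2 + 48*(-4)) = 1/(182 + (-157)**2 - 192) = 1/(182 + 24649 - 192) = 1/24639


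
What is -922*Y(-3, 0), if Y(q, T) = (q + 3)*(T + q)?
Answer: 0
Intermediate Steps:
Y(q, T) = (3 + q)*(T + q)
-922*Y(-3, 0) = -922*((-3)**2 + 3*0 + 3*(-3) + 0*(-3)) = -922*(9 + 0 - 9 + 0) = -922*0 = 0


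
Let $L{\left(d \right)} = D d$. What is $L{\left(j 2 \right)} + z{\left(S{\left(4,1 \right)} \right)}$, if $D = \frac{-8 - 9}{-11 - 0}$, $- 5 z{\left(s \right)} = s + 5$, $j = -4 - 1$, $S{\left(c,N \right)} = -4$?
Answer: $- \frac{861}{55} \approx -15.655$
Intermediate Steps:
$j = -5$ ($j = -4 - 1 = -5$)
$z{\left(s \right)} = -1 - \frac{s}{5}$ ($z{\left(s \right)} = - \frac{s + 5}{5} = - \frac{5 + s}{5} = -1 - \frac{s}{5}$)
$D = \frac{17}{11}$ ($D = - \frac{17}{-11 + 0} = - \frac{17}{-11} = \left(-17\right) \left(- \frac{1}{11}\right) = \frac{17}{11} \approx 1.5455$)
$L{\left(d \right)} = \frac{17 d}{11}$
$L{\left(j 2 \right)} + z{\left(S{\left(4,1 \right)} \right)} = \frac{17 \left(\left(-5\right) 2\right)}{11} - \frac{1}{5} = \frac{17}{11} \left(-10\right) + \left(-1 + \frac{4}{5}\right) = - \frac{170}{11} - \frac{1}{5} = - \frac{861}{55}$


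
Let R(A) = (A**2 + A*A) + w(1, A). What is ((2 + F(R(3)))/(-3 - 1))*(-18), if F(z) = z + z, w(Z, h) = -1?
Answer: 162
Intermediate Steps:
R(A) = -1 + 2*A**2 (R(A) = (A**2 + A*A) - 1 = (A**2 + A**2) - 1 = 2*A**2 - 1 = -1 + 2*A**2)
F(z) = 2*z
((2 + F(R(3)))/(-3 - 1))*(-18) = ((2 + 2*(-1 + 2*3**2))/(-3 - 1))*(-18) = ((2 + 2*(-1 + 2*9))/(-4))*(-18) = ((2 + 2*(-1 + 18))*(-1/4))*(-18) = ((2 + 2*17)*(-1/4))*(-18) = ((2 + 34)*(-1/4))*(-18) = (36*(-1/4))*(-18) = -9*(-18) = 162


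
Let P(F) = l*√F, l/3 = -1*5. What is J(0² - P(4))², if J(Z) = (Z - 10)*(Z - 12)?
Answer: 129600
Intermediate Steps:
l = -15 (l = 3*(-1*5) = 3*(-5) = -15)
P(F) = -15*√F
J(Z) = (-12 + Z)*(-10 + Z) (J(Z) = (-10 + Z)*(-12 + Z) = (-12 + Z)*(-10 + Z))
J(0² - P(4))² = (120 + (0² - (-15)*√4)² - 22*(0² - (-15)*√4))² = (120 + (0 - (-15)*2)² - 22*(0 - (-15)*2))² = (120 + (0 - 1*(-30))² - 22*(0 - 1*(-30)))² = (120 + (0 + 30)² - 22*(0 + 30))² = (120 + 30² - 22*30)² = (120 + 900 - 660)² = 360² = 129600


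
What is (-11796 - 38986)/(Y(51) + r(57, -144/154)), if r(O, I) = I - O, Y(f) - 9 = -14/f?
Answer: 99710457/96623 ≈ 1032.0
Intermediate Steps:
Y(f) = 9 - 14/f
(-11796 - 38986)/(Y(51) + r(57, -144/154)) = (-11796 - 38986)/((9 - 14/51) + (-144/154 - 1*57)) = -50782/((9 - 14*1/51) + (-144*1/154 - 57)) = -50782/((9 - 14/51) + (-72/77 - 57)) = -50782/(445/51 - 4461/77) = -50782/(-193246/3927) = -50782*(-3927/193246) = 99710457/96623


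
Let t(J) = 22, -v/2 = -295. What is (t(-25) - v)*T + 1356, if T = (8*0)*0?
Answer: 1356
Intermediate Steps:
v = 590 (v = -2*(-295) = 590)
T = 0 (T = 0*0 = 0)
(t(-25) - v)*T + 1356 = (22 - 1*590)*0 + 1356 = (22 - 590)*0 + 1356 = -568*0 + 1356 = 0 + 1356 = 1356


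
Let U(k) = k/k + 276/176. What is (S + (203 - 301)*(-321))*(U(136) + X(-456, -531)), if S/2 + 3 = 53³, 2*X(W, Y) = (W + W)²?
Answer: 3011984868043/22 ≈ 1.3691e+11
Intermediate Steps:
X(W, Y) = 2*W² (X(W, Y) = (W + W)²/2 = (2*W)²/2 = (4*W²)/2 = 2*W²)
U(k) = 113/44 (U(k) = 1 + 276*(1/176) = 1 + 69/44 = 113/44)
S = 297748 (S = -6 + 2*53³ = -6 + 2*148877 = -6 + 297754 = 297748)
(S + (203 - 301)*(-321))*(U(136) + X(-456, -531)) = (297748 + (203 - 301)*(-321))*(113/44 + 2*(-456)²) = (297748 - 98*(-321))*(113/44 + 2*207936) = (297748 + 31458)*(113/44 + 415872) = 329206*(18298481/44) = 3011984868043/22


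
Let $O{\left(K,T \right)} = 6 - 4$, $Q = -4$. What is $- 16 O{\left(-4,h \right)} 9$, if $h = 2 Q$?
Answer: $-288$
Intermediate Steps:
$h = -8$ ($h = 2 \left(-4\right) = -8$)
$O{\left(K,T \right)} = 2$ ($O{\left(K,T \right)} = 6 - 4 = 2$)
$- 16 O{\left(-4,h \right)} 9 = \left(-16\right) 2 \cdot 9 = \left(-32\right) 9 = -288$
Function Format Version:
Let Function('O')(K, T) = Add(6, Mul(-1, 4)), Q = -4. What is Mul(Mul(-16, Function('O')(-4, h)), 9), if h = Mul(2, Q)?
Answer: -288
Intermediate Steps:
h = -8 (h = Mul(2, -4) = -8)
Function('O')(K, T) = 2 (Function('O')(K, T) = Add(6, -4) = 2)
Mul(Mul(-16, Function('O')(-4, h)), 9) = Mul(Mul(-16, 2), 9) = Mul(-32, 9) = -288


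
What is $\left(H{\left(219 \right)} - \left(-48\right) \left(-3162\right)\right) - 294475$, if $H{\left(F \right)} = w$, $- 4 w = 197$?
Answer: $- \frac{1785201}{4} \approx -4.463 \cdot 10^{5}$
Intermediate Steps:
$w = - \frac{197}{4}$ ($w = \left(- \frac{1}{4}\right) 197 = - \frac{197}{4} \approx -49.25$)
$H{\left(F \right)} = - \frac{197}{4}$
$\left(H{\left(219 \right)} - \left(-48\right) \left(-3162\right)\right) - 294475 = \left(- \frac{197}{4} - \left(-48\right) \left(-3162\right)\right) - 294475 = \left(- \frac{197}{4} - 151776\right) - 294475 = - \frac{607301}{4} - 294475 = - \frac{1785201}{4}$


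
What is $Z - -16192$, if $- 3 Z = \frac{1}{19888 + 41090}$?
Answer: $\frac{2962067327}{182934} \approx 16192.0$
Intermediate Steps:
$Z = - \frac{1}{182934}$ ($Z = - \frac{1}{3 \left(19888 + 41090\right)} = - \frac{1}{3 \cdot 60978} = \left(- \frac{1}{3}\right) \frac{1}{60978} = - \frac{1}{182934} \approx -5.4664 \cdot 10^{-6}$)
$Z - -16192 = - \frac{1}{182934} - -16192 = - \frac{1}{182934} + 16192 = \frac{2962067327}{182934}$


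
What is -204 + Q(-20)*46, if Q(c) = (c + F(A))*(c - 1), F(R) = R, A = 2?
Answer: 17184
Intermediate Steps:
Q(c) = (-1 + c)*(2 + c) (Q(c) = (c + 2)*(c - 1) = (2 + c)*(-1 + c) = (-1 + c)*(2 + c))
-204 + Q(-20)*46 = -204 + (-2 - 20 + (-20)**2)*46 = -204 + (-2 - 20 + 400)*46 = -204 + 378*46 = -204 + 17388 = 17184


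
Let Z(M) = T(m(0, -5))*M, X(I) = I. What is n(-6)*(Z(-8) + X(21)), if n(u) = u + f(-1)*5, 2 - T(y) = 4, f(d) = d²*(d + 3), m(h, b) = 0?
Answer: 148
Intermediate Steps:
f(d) = d²*(3 + d)
T(y) = -2 (T(y) = 2 - 1*4 = 2 - 4 = -2)
n(u) = 10 + u (n(u) = u + ((-1)²*(3 - 1))*5 = u + (1*2)*5 = u + 2*5 = u + 10 = 10 + u)
Z(M) = -2*M
n(-6)*(Z(-8) + X(21)) = (10 - 6)*(-2*(-8) + 21) = 4*(16 + 21) = 4*37 = 148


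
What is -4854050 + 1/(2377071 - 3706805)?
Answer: -6454595322701/1329734 ≈ -4.8540e+6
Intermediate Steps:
-4854050 + 1/(2377071 - 3706805) = -4854050 + 1/(-1329734) = -4854050 - 1/1329734 = -6454595322701/1329734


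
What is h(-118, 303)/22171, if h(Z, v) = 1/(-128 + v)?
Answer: 1/3879925 ≈ 2.5774e-7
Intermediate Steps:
h(-118, 303)/22171 = 1/((-128 + 303)*22171) = (1/22171)/175 = (1/175)*(1/22171) = 1/3879925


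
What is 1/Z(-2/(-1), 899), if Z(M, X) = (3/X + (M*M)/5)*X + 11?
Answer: 5/3666 ≈ 0.0013639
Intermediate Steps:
Z(M, X) = 11 + X*(3/X + M²/5) (Z(M, X) = (3/X + M²*(⅕))*X + 11 = (3/X + M²/5)*X + 11 = X*(3/X + M²/5) + 11 = 11 + X*(3/X + M²/5))
1/Z(-2/(-1), 899) = 1/(14 + (⅕)*899*(-2/(-1))²) = 1/(14 + (⅕)*899*(-1*(-2))²) = 1/(14 + (⅕)*899*2²) = 1/(14 + (⅕)*899*4) = 1/(14 + 3596/5) = 1/(3666/5) = 5/3666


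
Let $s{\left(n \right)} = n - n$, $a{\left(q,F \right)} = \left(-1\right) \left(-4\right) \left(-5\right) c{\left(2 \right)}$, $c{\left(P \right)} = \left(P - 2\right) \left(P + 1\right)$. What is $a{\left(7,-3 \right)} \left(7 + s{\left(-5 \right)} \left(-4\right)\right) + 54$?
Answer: $54$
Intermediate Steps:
$c{\left(P \right)} = \left(1 + P\right) \left(-2 + P\right)$ ($c{\left(P \right)} = \left(-2 + P\right) \left(1 + P\right) = \left(1 + P\right) \left(-2 + P\right)$)
$a{\left(q,F \right)} = 0$ ($a{\left(q,F \right)} = \left(-1\right) \left(-4\right) \left(-5\right) \left(-2 + 2^{2} - 2\right) = 4 \left(-5\right) \left(-2 + 4 - 2\right) = \left(-20\right) 0 = 0$)
$s{\left(n \right)} = 0$
$a{\left(7,-3 \right)} \left(7 + s{\left(-5 \right)} \left(-4\right)\right) + 54 = 0 \left(7 + 0 \left(-4\right)\right) + 54 = 0 \left(7 + 0\right) + 54 = 0 \cdot 7 + 54 = 0 + 54 = 54$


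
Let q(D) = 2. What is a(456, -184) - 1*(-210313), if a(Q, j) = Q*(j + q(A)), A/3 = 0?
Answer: 127321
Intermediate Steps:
A = 0 (A = 3*0 = 0)
a(Q, j) = Q*(2 + j) (a(Q, j) = Q*(j + 2) = Q*(2 + j))
a(456, -184) - 1*(-210313) = 456*(2 - 184) - 1*(-210313) = 456*(-182) + 210313 = -82992 + 210313 = 127321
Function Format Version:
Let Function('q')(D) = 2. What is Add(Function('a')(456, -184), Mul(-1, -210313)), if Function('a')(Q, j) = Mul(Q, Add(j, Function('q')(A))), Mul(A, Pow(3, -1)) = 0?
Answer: 127321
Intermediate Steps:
A = 0 (A = Mul(3, 0) = 0)
Function('a')(Q, j) = Mul(Q, Add(2, j)) (Function('a')(Q, j) = Mul(Q, Add(j, 2)) = Mul(Q, Add(2, j)))
Add(Function('a')(456, -184), Mul(-1, -210313)) = Add(Mul(456, Add(2, -184)), Mul(-1, -210313)) = Add(Mul(456, -182), 210313) = Add(-82992, 210313) = 127321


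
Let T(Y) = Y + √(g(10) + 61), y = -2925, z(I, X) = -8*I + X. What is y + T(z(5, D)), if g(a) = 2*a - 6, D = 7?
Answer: -2958 + 5*√3 ≈ -2949.3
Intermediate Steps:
g(a) = -6 + 2*a
z(I, X) = X - 8*I
T(Y) = Y + 5*√3 (T(Y) = Y + √((-6 + 2*10) + 61) = Y + √((-6 + 20) + 61) = Y + √(14 + 61) = Y + √75 = Y + 5*√3)
y + T(z(5, D)) = -2925 + ((7 - 8*5) + 5*√3) = -2925 + ((7 - 40) + 5*√3) = -2925 + (-33 + 5*√3) = -2958 + 5*√3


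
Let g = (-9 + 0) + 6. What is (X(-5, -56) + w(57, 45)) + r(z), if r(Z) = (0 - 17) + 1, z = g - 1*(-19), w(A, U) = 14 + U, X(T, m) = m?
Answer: -13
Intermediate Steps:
g = -3 (g = -9 + 6 = -3)
z = 16 (z = -3 - 1*(-19) = -3 + 19 = 16)
r(Z) = -16 (r(Z) = -17 + 1 = -16)
(X(-5, -56) + w(57, 45)) + r(z) = (-56 + (14 + 45)) - 16 = (-56 + 59) - 16 = 3 - 16 = -13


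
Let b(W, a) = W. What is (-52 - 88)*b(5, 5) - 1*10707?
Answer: -11407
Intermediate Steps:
(-52 - 88)*b(5, 5) - 1*10707 = (-52 - 88)*5 - 1*10707 = -140*5 - 10707 = -700 - 10707 = -11407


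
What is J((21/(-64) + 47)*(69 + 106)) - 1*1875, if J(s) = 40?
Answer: -1835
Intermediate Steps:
J((21/(-64) + 47)*(69 + 106)) - 1*1875 = 40 - 1*1875 = 40 - 1875 = -1835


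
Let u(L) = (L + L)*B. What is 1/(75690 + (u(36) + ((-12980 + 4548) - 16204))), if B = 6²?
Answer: 1/53646 ≈ 1.8641e-5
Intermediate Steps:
B = 36
u(L) = 72*L (u(L) = (L + L)*36 = (2*L)*36 = 72*L)
1/(75690 + (u(36) + ((-12980 + 4548) - 16204))) = 1/(75690 + (72*36 + ((-12980 + 4548) - 16204))) = 1/(75690 + (2592 + (-8432 - 16204))) = 1/(75690 + (2592 - 24636)) = 1/(75690 - 22044) = 1/53646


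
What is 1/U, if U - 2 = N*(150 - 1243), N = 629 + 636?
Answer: -1/1382643 ≈ -7.2325e-7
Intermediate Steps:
N = 1265
U = -1382643 (U = 2 + 1265*(150 - 1243) = 2 + 1265*(-1093) = 2 - 1382645 = -1382643)
1/U = 1/(-1382643) = -1/1382643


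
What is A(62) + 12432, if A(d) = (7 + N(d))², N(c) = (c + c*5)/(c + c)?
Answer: 12532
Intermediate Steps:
N(c) = 3 (N(c) = (c + 5*c)/((2*c)) = (6*c)*(1/(2*c)) = 3)
A(d) = 100 (A(d) = (7 + 3)² = 10² = 100)
A(62) + 12432 = 100 + 12432 = 12532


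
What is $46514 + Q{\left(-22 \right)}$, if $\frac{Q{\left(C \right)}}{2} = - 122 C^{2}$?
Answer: $-71582$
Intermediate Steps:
$Q{\left(C \right)} = - 244 C^{2}$ ($Q{\left(C \right)} = 2 \left(- 122 C^{2}\right) = - 244 C^{2}$)
$46514 + Q{\left(-22 \right)} = 46514 - 244 \left(-22\right)^{2} = 46514 - 118096 = -71582$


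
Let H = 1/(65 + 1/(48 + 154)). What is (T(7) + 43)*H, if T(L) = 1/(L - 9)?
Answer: 8585/13131 ≈ 0.65380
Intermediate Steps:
T(L) = 1/(-9 + L)
H = 202/13131 (H = 1/(65 + 1/202) = 1/(13131/202) = 202/13131 ≈ 0.015383)
(T(7) + 43)*H = (1/(-9 + 7) + 43)*(202/13131) = (1/(-2) + 43)*(202/13131) = (-½ + 43)*(202/13131) = (85/2)*(202/13131) = 8585/13131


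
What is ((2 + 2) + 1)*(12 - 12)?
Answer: 0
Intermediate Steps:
((2 + 2) + 1)*(12 - 12) = (4 + 1)*0 = 5*0 = 0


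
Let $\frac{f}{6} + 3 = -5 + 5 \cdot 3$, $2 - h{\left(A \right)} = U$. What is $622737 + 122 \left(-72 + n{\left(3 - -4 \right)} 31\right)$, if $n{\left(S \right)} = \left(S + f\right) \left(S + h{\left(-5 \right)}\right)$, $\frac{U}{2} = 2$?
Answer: $1540543$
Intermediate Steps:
$U = 4$ ($U = 2 \cdot 2 = 4$)
$h{\left(A \right)} = -2$ ($h{\left(A \right)} = 2 - 4 = -2$)
$f = 42$ ($f = -18 + 6 \left(-5 + 5 \cdot 3\right) = -18 + 6 \left(-5 + 15\right) = -18 + 6 \cdot 10 = -18 + 60 = 42$)
$n{\left(S \right)} = \left(-2 + S\right) \left(42 + S\right)$ ($n{\left(S \right)} = \left(S + 42\right) \left(S - 2\right) = \left(42 + S\right) \left(-2 + S\right) = \left(-2 + S\right) \left(42 + S\right)$)
$622737 + 122 \left(-72 + n{\left(3 - -4 \right)} 31\right) = 622737 + 122 \left(-72 + \left(-84 + \left(3 - -4\right)^{2} + 40 \left(3 - -4\right)\right) 31\right) = 622737 + 122 \left(-72 + \left(-84 + \left(3 + 4\right)^{2} + 40 \left(3 + 4\right)\right) 31\right) = 622737 + 122 \left(-72 + \left(-84 + 7^{2} + 40 \cdot 7\right) 31\right) = 622737 + 122 \left(-72 + \left(-84 + 49 + 280\right) 31\right) = 622737 + 122 \left(-72 + 245 \cdot 31\right) = 622737 + 122 \left(-72 + 7595\right) = 622737 + 122 \cdot 7523 = 622737 + 917806 = 1540543$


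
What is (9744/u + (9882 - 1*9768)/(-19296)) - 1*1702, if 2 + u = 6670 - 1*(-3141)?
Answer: -53659705955/31545744 ≈ -1701.0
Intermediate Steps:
u = 9809 (u = -2 + (6670 - 1*(-3141)) = -2 + (6670 + 3141) = -2 + 9811 = 9809)
(9744/u + (9882 - 1*9768)/(-19296)) - 1*1702 = (9744/9809 + (9882 - 1*9768)/(-19296)) - 1*1702 = (9744*(1/9809) + (9882 - 9768)*(-1/19296)) - 1702 = (9744/9809 + 114*(-1/19296)) - 1702 = (9744/9809 - 19/3216) - 1702 = 31150333/31545744 - 1702 = -53659705955/31545744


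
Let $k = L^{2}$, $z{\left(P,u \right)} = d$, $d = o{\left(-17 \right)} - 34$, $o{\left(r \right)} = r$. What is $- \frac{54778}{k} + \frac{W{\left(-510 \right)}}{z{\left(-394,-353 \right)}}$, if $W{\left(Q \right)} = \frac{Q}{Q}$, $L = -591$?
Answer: $- \frac{1047653}{5937777} \approx -0.17644$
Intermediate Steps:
$d = -51$ ($d = -17 - 34 = -51$)
$z{\left(P,u \right)} = -51$
$k = 349281$ ($k = \left(-591\right)^{2} = 349281$)
$W{\left(Q \right)} = 1$
$- \frac{54778}{k} + \frac{W{\left(-510 \right)}}{z{\left(-394,-353 \right)}} = - \frac{54778}{349281} + 1 \frac{1}{-51} = \left(-54778\right) \frac{1}{349281} + 1 \left(- \frac{1}{51}\right) = - \frac{54778}{349281} - \frac{1}{51} = - \frac{1047653}{5937777}$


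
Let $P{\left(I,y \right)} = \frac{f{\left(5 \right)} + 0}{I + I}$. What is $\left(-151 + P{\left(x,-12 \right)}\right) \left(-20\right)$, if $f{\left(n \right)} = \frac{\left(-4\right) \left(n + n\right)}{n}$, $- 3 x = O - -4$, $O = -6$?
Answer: $3140$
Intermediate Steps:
$x = \frac{2}{3}$ ($x = - \frac{-6 - -4}{3} = - \frac{-6 + 4}{3} = \left(- \frac{1}{3}\right) \left(-2\right) = \frac{2}{3} \approx 0.66667$)
$f{\left(n \right)} = -8$ ($f{\left(n \right)} = \frac{\left(-4\right) 2 n}{n} = \frac{\left(-8\right) n}{n} = -8$)
$P{\left(I,y \right)} = - \frac{4}{I}$ ($P{\left(I,y \right)} = \frac{-8 + 0}{I + I} = - \frac{8}{2 I} = - 8 \frac{1}{2 I} = - \frac{4}{I}$)
$\left(-151 + P{\left(x,-12 \right)}\right) \left(-20\right) = \left(-151 - \frac{4}{\frac{2}{3}}\right) \left(-20\right) = \left(-151 - 6\right) \left(-20\right) = \left(-157\right) \left(-20\right) = 3140$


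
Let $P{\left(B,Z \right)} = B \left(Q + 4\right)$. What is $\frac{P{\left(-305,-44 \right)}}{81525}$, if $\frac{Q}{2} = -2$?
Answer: $0$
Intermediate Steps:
$Q = -4$ ($Q = 2 \left(-2\right) = -4$)
$P{\left(B,Z \right)} = 0$ ($P{\left(B,Z \right)} = B \left(-4 + 4\right) = B 0 = 0$)
$\frac{P{\left(-305,-44 \right)}}{81525} = \frac{0}{81525} = 0 \cdot \frac{1}{81525} = 0$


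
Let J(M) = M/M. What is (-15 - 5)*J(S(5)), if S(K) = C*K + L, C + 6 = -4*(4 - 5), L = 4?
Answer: -20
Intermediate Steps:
C = -2 (C = -6 - 4*(4 - 5) = -6 - 4*(-1) = -6 + 4 = -2)
S(K) = 4 - 2*K (S(K) = -2*K + 4 = 4 - 2*K)
J(M) = 1
(-15 - 5)*J(S(5)) = (-15 - 5)*1 = -20*1 = -20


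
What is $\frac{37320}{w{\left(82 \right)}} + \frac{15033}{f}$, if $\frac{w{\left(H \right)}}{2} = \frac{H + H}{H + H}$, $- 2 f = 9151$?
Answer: $\frac{170727594}{9151} \approx 18657.0$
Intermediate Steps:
$f = - \frac{9151}{2}$ ($f = \left(- \frac{1}{2}\right) 9151 = - \frac{9151}{2} \approx -4575.5$)
$w{\left(H \right)} = 2$ ($w{\left(H \right)} = 2 \frac{H + H}{H + H} = 2 \frac{2 H}{2 H} = 2 \cdot 2 H \frac{1}{2 H} = 2 \cdot 1 = 2$)
$\frac{37320}{w{\left(82 \right)}} + \frac{15033}{f} = \frac{37320}{2} + \frac{15033}{- \frac{9151}{2}} = 37320 \cdot \frac{1}{2} + 15033 \left(- \frac{2}{9151}\right) = 18660 - \frac{30066}{9151} = \frac{170727594}{9151}$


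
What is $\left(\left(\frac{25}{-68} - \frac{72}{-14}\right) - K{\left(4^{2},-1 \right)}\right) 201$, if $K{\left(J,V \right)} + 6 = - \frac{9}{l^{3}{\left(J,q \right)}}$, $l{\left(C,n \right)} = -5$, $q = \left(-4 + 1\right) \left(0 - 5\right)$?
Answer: $\frac{128005041}{59500} \approx 2151.3$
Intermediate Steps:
$q = 15$ ($q = \left(-3\right) \left(-5\right) = 15$)
$K{\left(J,V \right)} = - \frac{741}{125}$ ($K{\left(J,V \right)} = -6 - \frac{9}{\left(-5\right)^{3}} = -6 - \frac{9}{-125} = -6 - - \frac{9}{125} = -6 + \frac{9}{125} = - \frac{741}{125}$)
$\left(\left(\frac{25}{-68} - \frac{72}{-14}\right) - K{\left(4^{2},-1 \right)}\right) 201 = \left(\left(\frac{25}{-68} - \frac{72}{-14}\right) - - \frac{741}{125}\right) 201 = \left(\left(25 \left(- \frac{1}{68}\right) - - \frac{36}{7}\right) + \frac{741}{125}\right) 201 = \left(\left(- \frac{25}{68} + \frac{36}{7}\right) + \frac{741}{125}\right) 201 = \left(\frac{2273}{476} + \frac{741}{125}\right) 201 = \frac{636841}{59500} \cdot 201 = \frac{128005041}{59500}$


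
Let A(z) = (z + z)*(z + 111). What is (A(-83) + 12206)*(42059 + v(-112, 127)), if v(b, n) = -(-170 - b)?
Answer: 318320286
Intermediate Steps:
A(z) = 2*z*(111 + z) (A(z) = (2*z)*(111 + z) = 2*z*(111 + z))
v(b, n) = 170 + b
(A(-83) + 12206)*(42059 + v(-112, 127)) = (2*(-83)*(111 - 83) + 12206)*(42059 + (170 - 112)) = (2*(-83)*28 + 12206)*(42059 + 58) = (-4648 + 12206)*42117 = 7558*42117 = 318320286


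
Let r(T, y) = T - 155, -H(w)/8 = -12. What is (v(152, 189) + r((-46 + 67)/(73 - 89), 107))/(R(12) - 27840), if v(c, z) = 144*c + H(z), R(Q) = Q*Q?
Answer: -349243/443136 ≈ -0.78812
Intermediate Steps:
H(w) = 96 (H(w) = -8*(-12) = 96)
r(T, y) = -155 + T
R(Q) = Q**2
v(c, z) = 96 + 144*c (v(c, z) = 144*c + 96 = 96 + 144*c)
(v(152, 189) + r((-46 + 67)/(73 - 89), 107))/(R(12) - 27840) = ((96 + 144*152) + (-155 + (-46 + 67)/(73 - 89)))/(12**2 - 27840) = ((96 + 21888) + (-155 + 21/(-16)))/(144 - 27840) = (21984 + (-155 + 21*(-1/16)))/(-27696) = (21984 + (-155 - 21/16))*(-1/27696) = (21984 - 2501/16)*(-1/27696) = (349243/16)*(-1/27696) = -349243/443136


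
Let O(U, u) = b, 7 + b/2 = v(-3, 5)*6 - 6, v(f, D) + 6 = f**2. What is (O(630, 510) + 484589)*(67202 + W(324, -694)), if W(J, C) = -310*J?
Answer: -16107101562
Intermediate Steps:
v(f, D) = -6 + f**2
b = 10 (b = -14 + 2*((-6 + (-3)**2)*6 - 6) = -14 + 2*((-6 + 9)*6 - 6) = -14 + 2*(3*6 - 6) = -14 + 2*(18 - 6) = -14 + 2*12 = -14 + 24 = 10)
O(U, u) = 10
(O(630, 510) + 484589)*(67202 + W(324, -694)) = (10 + 484589)*(67202 - 310*324) = 484599*(67202 - 100440) = 484599*(-33238) = -16107101562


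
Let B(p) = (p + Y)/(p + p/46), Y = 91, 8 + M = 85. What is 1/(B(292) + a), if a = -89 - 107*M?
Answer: -6862/57137927 ≈ -0.00012010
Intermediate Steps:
M = 77 (M = -8 + 85 = 77)
B(p) = 46*(91 + p)/(47*p) (B(p) = (p + 91)/(p + p/46) = (91 + p)/(p + p*(1/46)) = (91 + p)/(p + p/46) = (91 + p)/((47*p/46)) = (91 + p)*(46/(47*p)) = 46*(91 + p)/(47*p))
a = -8328 (a = -89 - 107*77 = -89 - 8239 = -8328)
1/(B(292) + a) = 1/((46/47)*(91 + 292)/292 - 8328) = 1/((46/47)*(1/292)*383 - 8328) = 1/(8809/6862 - 8328) = 1/(-57137927/6862) = -6862/57137927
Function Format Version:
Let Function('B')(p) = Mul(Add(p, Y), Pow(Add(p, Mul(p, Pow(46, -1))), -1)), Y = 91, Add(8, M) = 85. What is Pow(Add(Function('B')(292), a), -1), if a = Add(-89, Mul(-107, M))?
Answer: Rational(-6862, 57137927) ≈ -0.00012010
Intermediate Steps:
M = 77 (M = Add(-8, 85) = 77)
Function('B')(p) = Mul(Rational(46, 47), Pow(p, -1), Add(91, p)) (Function('B')(p) = Mul(Add(p, 91), Pow(Add(p, Mul(p, Pow(46, -1))), -1)) = Mul(Add(91, p), Pow(Add(p, Mul(p, Rational(1, 46))), -1)) = Mul(Add(91, p), Pow(Add(p, Mul(Rational(1, 46), p)), -1)) = Mul(Add(91, p), Pow(Mul(Rational(47, 46), p), -1)) = Mul(Add(91, p), Mul(Rational(46, 47), Pow(p, -1))) = Mul(Rational(46, 47), Pow(p, -1), Add(91, p)))
a = -8328 (a = Add(-89, Mul(-107, 77)) = Add(-89, -8239) = -8328)
Pow(Add(Function('B')(292), a), -1) = Pow(Add(Mul(Rational(46, 47), Pow(292, -1), Add(91, 292)), -8328), -1) = Pow(Add(Mul(Rational(46, 47), Rational(1, 292), 383), -8328), -1) = Pow(Add(Rational(8809, 6862), -8328), -1) = Pow(Rational(-57137927, 6862), -1) = Rational(-6862, 57137927)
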